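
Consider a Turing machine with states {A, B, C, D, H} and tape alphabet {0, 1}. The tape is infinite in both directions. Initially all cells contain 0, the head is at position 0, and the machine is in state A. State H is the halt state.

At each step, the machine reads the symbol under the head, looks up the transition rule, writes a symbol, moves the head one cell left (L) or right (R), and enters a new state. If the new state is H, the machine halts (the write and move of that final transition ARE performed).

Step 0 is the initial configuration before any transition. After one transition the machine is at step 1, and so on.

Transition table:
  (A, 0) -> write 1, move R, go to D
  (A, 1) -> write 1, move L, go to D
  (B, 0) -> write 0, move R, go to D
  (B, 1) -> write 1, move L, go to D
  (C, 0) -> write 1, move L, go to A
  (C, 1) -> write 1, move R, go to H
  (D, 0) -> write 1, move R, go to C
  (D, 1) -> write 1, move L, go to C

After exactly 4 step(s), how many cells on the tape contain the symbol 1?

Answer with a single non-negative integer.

Step 1: in state A at pos 0, read 0 -> (A,0)->write 1,move R,goto D. Now: state=D, head=1, tape[-1..2]=0100 (head:   ^)
Step 2: in state D at pos 1, read 0 -> (D,0)->write 1,move R,goto C. Now: state=C, head=2, tape[-1..3]=01100 (head:    ^)
Step 3: in state C at pos 2, read 0 -> (C,0)->write 1,move L,goto A. Now: state=A, head=1, tape[-1..3]=01110 (head:   ^)
Step 4: in state A at pos 1, read 1 -> (A,1)->write 1,move L,goto D. Now: state=D, head=0, tape[-1..3]=01110 (head:  ^)
Cells containing 1 after step 4: {0, 1, 2} -> 3 cell(s)

Answer: 3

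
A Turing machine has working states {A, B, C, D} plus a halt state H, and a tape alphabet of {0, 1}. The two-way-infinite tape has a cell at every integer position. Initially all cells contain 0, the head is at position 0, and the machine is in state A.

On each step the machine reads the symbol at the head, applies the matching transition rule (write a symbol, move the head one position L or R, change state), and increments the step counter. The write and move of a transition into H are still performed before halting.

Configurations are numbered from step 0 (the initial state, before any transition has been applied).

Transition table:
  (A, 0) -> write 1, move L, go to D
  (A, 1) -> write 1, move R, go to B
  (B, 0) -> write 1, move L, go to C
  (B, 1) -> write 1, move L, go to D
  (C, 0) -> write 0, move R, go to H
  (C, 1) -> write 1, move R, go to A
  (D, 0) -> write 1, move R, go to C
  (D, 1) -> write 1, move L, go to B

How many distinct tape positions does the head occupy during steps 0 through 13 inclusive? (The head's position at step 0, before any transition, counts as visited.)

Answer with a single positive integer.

Answer: 5

Derivation:
Step 1: in state A at pos 0, read 0 -> (A,0)->write 1,move L,goto D. Now: state=D, head=-1, tape[-2..1]=0010 (head:  ^)
Step 2: in state D at pos -1, read 0 -> (D,0)->write 1,move R,goto C. Now: state=C, head=0, tape[-2..1]=0110 (head:   ^)
Step 3: in state C at pos 0, read 1 -> (C,1)->write 1,move R,goto A. Now: state=A, head=1, tape[-2..2]=01100 (head:    ^)
Step 4: in state A at pos 1, read 0 -> (A,0)->write 1,move L,goto D. Now: state=D, head=0, tape[-2..2]=01110 (head:   ^)
Step 5: in state D at pos 0, read 1 -> (D,1)->write 1,move L,goto B. Now: state=B, head=-1, tape[-2..2]=01110 (head:  ^)
Step 6: in state B at pos -1, read 1 -> (B,1)->write 1,move L,goto D. Now: state=D, head=-2, tape[-3..2]=001110 (head:  ^)
Step 7: in state D at pos -2, read 0 -> (D,0)->write 1,move R,goto C. Now: state=C, head=-1, tape[-3..2]=011110 (head:   ^)
Step 8: in state C at pos -1, read 1 -> (C,1)->write 1,move R,goto A. Now: state=A, head=0, tape[-3..2]=011110 (head:    ^)
Step 9: in state A at pos 0, read 1 -> (A,1)->write 1,move R,goto B. Now: state=B, head=1, tape[-3..2]=011110 (head:     ^)
Step 10: in state B at pos 1, read 1 -> (B,1)->write 1,move L,goto D. Now: state=D, head=0, tape[-3..2]=011110 (head:    ^)
Step 11: in state D at pos 0, read 1 -> (D,1)->write 1,move L,goto B. Now: state=B, head=-1, tape[-3..2]=011110 (head:   ^)
Step 12: in state B at pos -1, read 1 -> (B,1)->write 1,move L,goto D. Now: state=D, head=-2, tape[-3..2]=011110 (head:  ^)
Step 13: in state D at pos -2, read 1 -> (D,1)->write 1,move L,goto B. Now: state=B, head=-3, tape[-4..2]=0011110 (head:  ^)
Head positions at steps 0..13: starting at 0, distinct positions visited = {-3, -2, -1, 0, 1} -> 5 position(s)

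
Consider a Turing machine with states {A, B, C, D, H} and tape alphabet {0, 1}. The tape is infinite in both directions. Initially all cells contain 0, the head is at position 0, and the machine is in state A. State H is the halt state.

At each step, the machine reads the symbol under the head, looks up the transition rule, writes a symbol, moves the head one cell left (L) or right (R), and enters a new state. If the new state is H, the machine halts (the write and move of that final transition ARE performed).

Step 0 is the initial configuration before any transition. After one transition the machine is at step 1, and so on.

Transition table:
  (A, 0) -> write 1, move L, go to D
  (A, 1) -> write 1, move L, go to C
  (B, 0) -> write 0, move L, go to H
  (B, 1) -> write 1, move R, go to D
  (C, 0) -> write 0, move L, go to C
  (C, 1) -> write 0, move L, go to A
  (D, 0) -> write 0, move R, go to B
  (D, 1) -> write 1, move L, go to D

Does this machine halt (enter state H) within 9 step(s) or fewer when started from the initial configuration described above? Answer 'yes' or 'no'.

Answer: yes

Derivation:
Step 1: in state A at pos 0, read 0 -> (A,0)->write 1,move L,goto D. Now: state=D, head=-1, tape[-2..1]=0010 (head:  ^)
Step 2: in state D at pos -1, read 0 -> (D,0)->write 0,move R,goto B. Now: state=B, head=0, tape[-2..1]=0010 (head:   ^)
Step 3: in state B at pos 0, read 1 -> (B,1)->write 1,move R,goto D. Now: state=D, head=1, tape[-2..2]=00100 (head:    ^)
Step 4: in state D at pos 1, read 0 -> (D,0)->write 0,move R,goto B. Now: state=B, head=2, tape[-2..3]=001000 (head:     ^)
Step 5: in state B at pos 2, read 0 -> (B,0)->write 0,move L,goto H. Now: state=H, head=1, tape[-2..3]=001000 (head:    ^)
State H reached at step 5; 5 <= 9 -> yes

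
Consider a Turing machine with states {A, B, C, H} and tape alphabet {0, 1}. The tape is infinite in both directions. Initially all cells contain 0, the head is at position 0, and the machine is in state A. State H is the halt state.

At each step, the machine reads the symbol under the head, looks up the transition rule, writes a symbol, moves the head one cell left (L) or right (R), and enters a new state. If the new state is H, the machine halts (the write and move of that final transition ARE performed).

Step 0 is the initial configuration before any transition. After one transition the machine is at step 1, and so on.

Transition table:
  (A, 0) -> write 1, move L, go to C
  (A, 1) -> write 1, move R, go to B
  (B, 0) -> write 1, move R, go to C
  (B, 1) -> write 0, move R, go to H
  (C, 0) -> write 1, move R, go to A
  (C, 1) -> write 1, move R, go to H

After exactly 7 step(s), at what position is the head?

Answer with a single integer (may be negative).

Answer: 3

Derivation:
Step 1: in state A at pos 0, read 0 -> (A,0)->write 1,move L,goto C. Now: state=C, head=-1, tape[-2..1]=0010 (head:  ^)
Step 2: in state C at pos -1, read 0 -> (C,0)->write 1,move R,goto A. Now: state=A, head=0, tape[-2..1]=0110 (head:   ^)
Step 3: in state A at pos 0, read 1 -> (A,1)->write 1,move R,goto B. Now: state=B, head=1, tape[-2..2]=01100 (head:    ^)
Step 4: in state B at pos 1, read 0 -> (B,0)->write 1,move R,goto C. Now: state=C, head=2, tape[-2..3]=011100 (head:     ^)
Step 5: in state C at pos 2, read 0 -> (C,0)->write 1,move R,goto A. Now: state=A, head=3, tape[-2..4]=0111100 (head:      ^)
Step 6: in state A at pos 3, read 0 -> (A,0)->write 1,move L,goto C. Now: state=C, head=2, tape[-2..4]=0111110 (head:     ^)
Step 7: in state C at pos 2, read 1 -> (C,1)->write 1,move R,goto H. Now: state=H, head=3, tape[-2..4]=0111110 (head:      ^)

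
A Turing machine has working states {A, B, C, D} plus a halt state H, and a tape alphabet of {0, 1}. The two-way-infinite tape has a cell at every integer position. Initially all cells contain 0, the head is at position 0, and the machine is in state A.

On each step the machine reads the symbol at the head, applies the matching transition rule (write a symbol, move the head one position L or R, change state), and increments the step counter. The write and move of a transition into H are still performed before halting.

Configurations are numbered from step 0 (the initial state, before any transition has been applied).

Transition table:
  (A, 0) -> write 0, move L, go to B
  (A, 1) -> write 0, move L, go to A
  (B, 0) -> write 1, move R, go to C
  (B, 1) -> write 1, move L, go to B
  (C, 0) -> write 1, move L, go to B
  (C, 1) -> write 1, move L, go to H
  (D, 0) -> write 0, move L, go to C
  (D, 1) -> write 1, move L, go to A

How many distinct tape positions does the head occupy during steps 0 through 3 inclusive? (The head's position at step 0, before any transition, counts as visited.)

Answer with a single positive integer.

Answer: 2

Derivation:
Step 1: in state A at pos 0, read 0 -> (A,0)->write 0,move L,goto B. Now: state=B, head=-1, tape[-2..1]=0000 (head:  ^)
Step 2: in state B at pos -1, read 0 -> (B,0)->write 1,move R,goto C. Now: state=C, head=0, tape[-2..1]=0100 (head:   ^)
Step 3: in state C at pos 0, read 0 -> (C,0)->write 1,move L,goto B. Now: state=B, head=-1, tape[-2..1]=0110 (head:  ^)
Head positions at steps 0..3: starting at 0, distinct positions visited = {-1, 0} -> 2 position(s)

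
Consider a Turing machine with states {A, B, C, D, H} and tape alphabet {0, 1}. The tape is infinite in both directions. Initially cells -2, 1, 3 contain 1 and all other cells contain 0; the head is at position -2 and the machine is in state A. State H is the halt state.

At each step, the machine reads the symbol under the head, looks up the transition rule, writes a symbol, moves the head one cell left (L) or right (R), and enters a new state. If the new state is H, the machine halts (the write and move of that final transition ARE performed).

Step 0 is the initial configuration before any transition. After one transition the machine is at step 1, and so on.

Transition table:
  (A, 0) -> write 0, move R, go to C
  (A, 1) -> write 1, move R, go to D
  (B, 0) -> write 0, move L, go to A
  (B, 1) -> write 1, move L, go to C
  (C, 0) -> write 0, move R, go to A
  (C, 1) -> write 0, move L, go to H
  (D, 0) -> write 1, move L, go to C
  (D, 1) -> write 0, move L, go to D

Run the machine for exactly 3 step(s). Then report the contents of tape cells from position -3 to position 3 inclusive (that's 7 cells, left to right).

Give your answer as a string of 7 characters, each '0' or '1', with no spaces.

Step 1: in state A at pos -2, read 1 -> (A,1)->write 1,move R,goto D. Now: state=D, head=-1, tape[-3..4]=01001010 (head:   ^)
Step 2: in state D at pos -1, read 0 -> (D,0)->write 1,move L,goto C. Now: state=C, head=-2, tape[-3..4]=01101010 (head:  ^)
Step 3: in state C at pos -2, read 1 -> (C,1)->write 0,move L,goto H. Now: state=H, head=-3, tape[-4..4]=000101010 (head:  ^)

Answer: 0010101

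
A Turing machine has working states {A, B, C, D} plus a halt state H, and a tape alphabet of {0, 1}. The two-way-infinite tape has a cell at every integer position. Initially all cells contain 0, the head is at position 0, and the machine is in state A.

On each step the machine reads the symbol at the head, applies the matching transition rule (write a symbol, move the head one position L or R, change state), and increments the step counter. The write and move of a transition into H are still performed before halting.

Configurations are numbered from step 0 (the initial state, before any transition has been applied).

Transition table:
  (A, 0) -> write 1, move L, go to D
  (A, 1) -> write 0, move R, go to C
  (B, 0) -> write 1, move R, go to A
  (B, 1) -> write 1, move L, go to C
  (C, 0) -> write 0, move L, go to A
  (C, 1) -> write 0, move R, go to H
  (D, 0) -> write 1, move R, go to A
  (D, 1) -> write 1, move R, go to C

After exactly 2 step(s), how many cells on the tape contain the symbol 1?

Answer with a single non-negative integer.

Step 1: in state A at pos 0, read 0 -> (A,0)->write 1,move L,goto D. Now: state=D, head=-1, tape[-2..1]=0010 (head:  ^)
Step 2: in state D at pos -1, read 0 -> (D,0)->write 1,move R,goto A. Now: state=A, head=0, tape[-2..1]=0110 (head:   ^)
Cells containing 1 after step 2: {-1, 0} -> 2 cell(s)

Answer: 2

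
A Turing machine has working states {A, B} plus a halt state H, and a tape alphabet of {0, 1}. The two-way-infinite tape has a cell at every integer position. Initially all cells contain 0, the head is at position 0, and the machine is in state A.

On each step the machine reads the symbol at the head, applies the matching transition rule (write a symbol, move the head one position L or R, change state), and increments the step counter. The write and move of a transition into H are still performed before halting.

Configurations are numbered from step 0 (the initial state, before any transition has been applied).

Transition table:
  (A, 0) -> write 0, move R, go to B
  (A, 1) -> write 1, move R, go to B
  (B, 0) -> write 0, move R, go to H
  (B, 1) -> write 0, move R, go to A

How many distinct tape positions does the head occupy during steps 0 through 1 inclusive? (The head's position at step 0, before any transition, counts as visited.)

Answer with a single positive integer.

Step 1: in state A at pos 0, read 0 -> (A,0)->write 0,move R,goto B. Now: state=B, head=1, tape[-1..2]=0000 (head:   ^)
Head positions at steps 0..1: starting at 0, distinct positions visited = {0, 1} -> 2 position(s)

Answer: 2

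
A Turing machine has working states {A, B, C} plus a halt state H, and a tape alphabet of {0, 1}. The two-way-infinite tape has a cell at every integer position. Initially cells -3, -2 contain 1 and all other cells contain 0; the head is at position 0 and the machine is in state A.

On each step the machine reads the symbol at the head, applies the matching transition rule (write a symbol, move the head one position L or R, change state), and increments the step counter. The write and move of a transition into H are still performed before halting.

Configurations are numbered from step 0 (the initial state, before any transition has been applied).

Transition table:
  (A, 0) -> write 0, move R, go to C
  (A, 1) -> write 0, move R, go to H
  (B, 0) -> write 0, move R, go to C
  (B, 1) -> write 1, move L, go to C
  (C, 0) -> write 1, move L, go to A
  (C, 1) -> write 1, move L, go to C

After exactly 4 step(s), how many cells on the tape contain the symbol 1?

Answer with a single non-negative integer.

Answer: 3

Derivation:
Step 1: in state A at pos 0, read 0 -> (A,0)->write 0,move R,goto C. Now: state=C, head=1, tape[-4..2]=0110000 (head:      ^)
Step 2: in state C at pos 1, read 0 -> (C,0)->write 1,move L,goto A. Now: state=A, head=0, tape[-4..2]=0110010 (head:     ^)
Step 3: in state A at pos 0, read 0 -> (A,0)->write 0,move R,goto C. Now: state=C, head=1, tape[-4..2]=0110010 (head:      ^)
Step 4: in state C at pos 1, read 1 -> (C,1)->write 1,move L,goto C. Now: state=C, head=0, tape[-4..2]=0110010 (head:     ^)
Cells containing 1 after step 4: {-3, -2, 1} -> 3 cell(s)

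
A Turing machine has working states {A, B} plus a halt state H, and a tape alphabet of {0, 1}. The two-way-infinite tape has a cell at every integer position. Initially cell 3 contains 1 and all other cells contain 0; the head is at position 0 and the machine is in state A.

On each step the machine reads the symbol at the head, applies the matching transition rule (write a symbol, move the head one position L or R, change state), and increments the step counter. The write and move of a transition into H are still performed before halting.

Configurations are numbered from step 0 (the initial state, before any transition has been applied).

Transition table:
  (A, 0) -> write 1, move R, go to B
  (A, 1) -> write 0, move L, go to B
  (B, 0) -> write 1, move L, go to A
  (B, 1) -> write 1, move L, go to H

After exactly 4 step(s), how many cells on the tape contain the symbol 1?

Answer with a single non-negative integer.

Step 1: in state A at pos 0, read 0 -> (A,0)->write 1,move R,goto B. Now: state=B, head=1, tape[-1..4]=010010 (head:   ^)
Step 2: in state B at pos 1, read 0 -> (B,0)->write 1,move L,goto A. Now: state=A, head=0, tape[-1..4]=011010 (head:  ^)
Step 3: in state A at pos 0, read 1 -> (A,1)->write 0,move L,goto B. Now: state=B, head=-1, tape[-2..4]=0001010 (head:  ^)
Step 4: in state B at pos -1, read 0 -> (B,0)->write 1,move L,goto A. Now: state=A, head=-2, tape[-3..4]=00101010 (head:  ^)
Cells containing 1 after step 4: {-1, 1, 3} -> 3 cell(s)

Answer: 3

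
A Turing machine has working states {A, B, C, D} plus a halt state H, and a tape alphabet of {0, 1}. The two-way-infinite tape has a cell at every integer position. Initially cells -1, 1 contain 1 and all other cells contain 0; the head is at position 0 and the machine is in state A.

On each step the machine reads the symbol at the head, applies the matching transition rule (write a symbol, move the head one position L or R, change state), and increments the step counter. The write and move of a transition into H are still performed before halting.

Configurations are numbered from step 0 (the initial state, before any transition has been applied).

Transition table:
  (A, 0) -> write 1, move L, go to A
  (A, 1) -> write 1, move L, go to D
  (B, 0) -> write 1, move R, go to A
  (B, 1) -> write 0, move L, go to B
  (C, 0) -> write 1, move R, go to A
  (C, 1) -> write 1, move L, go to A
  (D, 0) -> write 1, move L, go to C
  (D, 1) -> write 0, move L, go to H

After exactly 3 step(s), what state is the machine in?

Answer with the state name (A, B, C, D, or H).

Step 1: in state A at pos 0, read 0 -> (A,0)->write 1,move L,goto A. Now: state=A, head=-1, tape[-2..2]=01110 (head:  ^)
Step 2: in state A at pos -1, read 1 -> (A,1)->write 1,move L,goto D. Now: state=D, head=-2, tape[-3..2]=001110 (head:  ^)
Step 3: in state D at pos -2, read 0 -> (D,0)->write 1,move L,goto C. Now: state=C, head=-3, tape[-4..2]=0011110 (head:  ^)

Answer: C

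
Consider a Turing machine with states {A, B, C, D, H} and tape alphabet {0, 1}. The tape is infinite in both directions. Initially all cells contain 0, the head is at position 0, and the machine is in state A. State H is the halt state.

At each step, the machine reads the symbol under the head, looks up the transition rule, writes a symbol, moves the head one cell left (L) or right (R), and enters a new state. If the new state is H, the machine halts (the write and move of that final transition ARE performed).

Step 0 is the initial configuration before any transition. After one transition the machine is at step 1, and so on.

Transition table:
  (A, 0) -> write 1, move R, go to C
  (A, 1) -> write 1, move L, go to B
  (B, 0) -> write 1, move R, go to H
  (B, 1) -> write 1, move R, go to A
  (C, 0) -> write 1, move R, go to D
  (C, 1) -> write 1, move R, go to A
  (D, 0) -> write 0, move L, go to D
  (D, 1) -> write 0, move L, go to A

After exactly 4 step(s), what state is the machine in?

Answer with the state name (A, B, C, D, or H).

Answer: A

Derivation:
Step 1: in state A at pos 0, read 0 -> (A,0)->write 1,move R,goto C. Now: state=C, head=1, tape[-1..2]=0100 (head:   ^)
Step 2: in state C at pos 1, read 0 -> (C,0)->write 1,move R,goto D. Now: state=D, head=2, tape[-1..3]=01100 (head:    ^)
Step 3: in state D at pos 2, read 0 -> (D,0)->write 0,move L,goto D. Now: state=D, head=1, tape[-1..3]=01100 (head:   ^)
Step 4: in state D at pos 1, read 1 -> (D,1)->write 0,move L,goto A. Now: state=A, head=0, tape[-1..3]=01000 (head:  ^)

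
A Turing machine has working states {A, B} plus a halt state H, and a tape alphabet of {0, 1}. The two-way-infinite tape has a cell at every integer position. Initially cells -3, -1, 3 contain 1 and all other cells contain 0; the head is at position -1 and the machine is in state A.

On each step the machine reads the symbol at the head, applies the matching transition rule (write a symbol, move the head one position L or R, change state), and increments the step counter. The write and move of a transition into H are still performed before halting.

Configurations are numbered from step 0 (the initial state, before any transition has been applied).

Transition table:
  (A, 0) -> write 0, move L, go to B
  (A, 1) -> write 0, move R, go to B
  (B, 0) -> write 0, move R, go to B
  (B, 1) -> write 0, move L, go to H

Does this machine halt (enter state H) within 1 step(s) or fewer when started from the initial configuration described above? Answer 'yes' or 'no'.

Step 1: in state A at pos -1, read 1 -> (A,1)->write 0,move R,goto B. Now: state=B, head=0, tape[-4..4]=010000010 (head:     ^)
After 1 step(s): state = B (not H) -> not halted within 1 -> no

Answer: no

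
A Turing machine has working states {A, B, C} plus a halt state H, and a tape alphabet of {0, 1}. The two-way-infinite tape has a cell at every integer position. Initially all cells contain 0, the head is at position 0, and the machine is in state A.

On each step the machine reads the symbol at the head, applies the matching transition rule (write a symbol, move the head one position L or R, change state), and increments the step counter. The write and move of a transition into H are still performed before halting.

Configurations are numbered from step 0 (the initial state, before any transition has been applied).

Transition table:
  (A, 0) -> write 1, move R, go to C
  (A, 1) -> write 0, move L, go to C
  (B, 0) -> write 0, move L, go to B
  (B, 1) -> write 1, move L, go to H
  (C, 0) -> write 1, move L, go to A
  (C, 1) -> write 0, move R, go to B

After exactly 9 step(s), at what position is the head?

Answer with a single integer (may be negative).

Answer: -3

Derivation:
Step 1: in state A at pos 0, read 0 -> (A,0)->write 1,move R,goto C. Now: state=C, head=1, tape[-1..2]=0100 (head:   ^)
Step 2: in state C at pos 1, read 0 -> (C,0)->write 1,move L,goto A. Now: state=A, head=0, tape[-1..2]=0110 (head:  ^)
Step 3: in state A at pos 0, read 1 -> (A,1)->write 0,move L,goto C. Now: state=C, head=-1, tape[-2..2]=00010 (head:  ^)
Step 4: in state C at pos -1, read 0 -> (C,0)->write 1,move L,goto A. Now: state=A, head=-2, tape[-3..2]=001010 (head:  ^)
Step 5: in state A at pos -2, read 0 -> (A,0)->write 1,move R,goto C. Now: state=C, head=-1, tape[-3..2]=011010 (head:   ^)
Step 6: in state C at pos -1, read 1 -> (C,1)->write 0,move R,goto B. Now: state=B, head=0, tape[-3..2]=010010 (head:    ^)
Step 7: in state B at pos 0, read 0 -> (B,0)->write 0,move L,goto B. Now: state=B, head=-1, tape[-3..2]=010010 (head:   ^)
Step 8: in state B at pos -1, read 0 -> (B,0)->write 0,move L,goto B. Now: state=B, head=-2, tape[-3..2]=010010 (head:  ^)
Step 9: in state B at pos -2, read 1 -> (B,1)->write 1,move L,goto H. Now: state=H, head=-3, tape[-4..2]=0010010 (head:  ^)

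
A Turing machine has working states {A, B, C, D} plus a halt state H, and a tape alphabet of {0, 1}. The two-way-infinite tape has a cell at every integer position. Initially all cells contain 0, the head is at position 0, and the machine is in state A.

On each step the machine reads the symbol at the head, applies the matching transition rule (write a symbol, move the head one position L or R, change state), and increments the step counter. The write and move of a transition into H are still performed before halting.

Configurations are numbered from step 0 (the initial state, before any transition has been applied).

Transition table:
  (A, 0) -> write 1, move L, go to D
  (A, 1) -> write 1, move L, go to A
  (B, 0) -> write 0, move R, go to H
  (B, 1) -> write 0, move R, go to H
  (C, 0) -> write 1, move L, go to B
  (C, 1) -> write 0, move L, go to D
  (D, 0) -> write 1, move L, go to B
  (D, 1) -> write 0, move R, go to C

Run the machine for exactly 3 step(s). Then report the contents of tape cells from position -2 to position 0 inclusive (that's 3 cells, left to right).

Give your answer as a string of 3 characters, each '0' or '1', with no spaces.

Step 1: in state A at pos 0, read 0 -> (A,0)->write 1,move L,goto D. Now: state=D, head=-1, tape[-2..1]=0010 (head:  ^)
Step 2: in state D at pos -1, read 0 -> (D,0)->write 1,move L,goto B. Now: state=B, head=-2, tape[-3..1]=00110 (head:  ^)
Step 3: in state B at pos -2, read 0 -> (B,0)->write 0,move R,goto H. Now: state=H, head=-1, tape[-3..1]=00110 (head:   ^)

Answer: 011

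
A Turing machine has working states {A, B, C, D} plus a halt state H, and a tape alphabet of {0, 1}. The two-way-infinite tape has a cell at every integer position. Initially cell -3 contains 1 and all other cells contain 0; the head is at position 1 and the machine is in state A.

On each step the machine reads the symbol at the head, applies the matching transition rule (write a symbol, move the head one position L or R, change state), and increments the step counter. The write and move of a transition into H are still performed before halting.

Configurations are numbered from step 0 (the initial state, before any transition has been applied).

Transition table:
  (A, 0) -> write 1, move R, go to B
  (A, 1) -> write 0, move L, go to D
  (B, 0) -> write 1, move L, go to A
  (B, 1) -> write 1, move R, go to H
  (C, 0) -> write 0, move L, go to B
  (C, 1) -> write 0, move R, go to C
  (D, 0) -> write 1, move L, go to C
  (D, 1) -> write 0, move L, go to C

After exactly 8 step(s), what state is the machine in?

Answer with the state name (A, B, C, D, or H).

Answer: C

Derivation:
Step 1: in state A at pos 1, read 0 -> (A,0)->write 1,move R,goto B. Now: state=B, head=2, tape[-4..3]=01000100 (head:       ^)
Step 2: in state B at pos 2, read 0 -> (B,0)->write 1,move L,goto A. Now: state=A, head=1, tape[-4..3]=01000110 (head:      ^)
Step 3: in state A at pos 1, read 1 -> (A,1)->write 0,move L,goto D. Now: state=D, head=0, tape[-4..3]=01000010 (head:     ^)
Step 4: in state D at pos 0, read 0 -> (D,0)->write 1,move L,goto C. Now: state=C, head=-1, tape[-4..3]=01001010 (head:    ^)
Step 5: in state C at pos -1, read 0 -> (C,0)->write 0,move L,goto B. Now: state=B, head=-2, tape[-4..3]=01001010 (head:   ^)
Step 6: in state B at pos -2, read 0 -> (B,0)->write 1,move L,goto A. Now: state=A, head=-3, tape[-4..3]=01101010 (head:  ^)
Step 7: in state A at pos -3, read 1 -> (A,1)->write 0,move L,goto D. Now: state=D, head=-4, tape[-5..3]=000101010 (head:  ^)
Step 8: in state D at pos -4, read 0 -> (D,0)->write 1,move L,goto C. Now: state=C, head=-5, tape[-6..3]=0010101010 (head:  ^)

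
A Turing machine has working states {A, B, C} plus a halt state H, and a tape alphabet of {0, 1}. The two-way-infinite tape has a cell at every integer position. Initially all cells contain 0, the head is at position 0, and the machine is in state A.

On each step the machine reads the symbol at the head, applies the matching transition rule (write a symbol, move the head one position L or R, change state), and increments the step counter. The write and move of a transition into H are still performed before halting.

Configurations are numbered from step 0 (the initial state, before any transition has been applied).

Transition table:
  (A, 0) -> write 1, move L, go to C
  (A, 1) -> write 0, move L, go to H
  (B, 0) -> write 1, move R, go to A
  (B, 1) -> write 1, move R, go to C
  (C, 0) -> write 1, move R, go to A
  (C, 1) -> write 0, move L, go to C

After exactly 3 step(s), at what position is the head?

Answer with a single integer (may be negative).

Answer: -1

Derivation:
Step 1: in state A at pos 0, read 0 -> (A,0)->write 1,move L,goto C. Now: state=C, head=-1, tape[-2..1]=0010 (head:  ^)
Step 2: in state C at pos -1, read 0 -> (C,0)->write 1,move R,goto A. Now: state=A, head=0, tape[-2..1]=0110 (head:   ^)
Step 3: in state A at pos 0, read 1 -> (A,1)->write 0,move L,goto H. Now: state=H, head=-1, tape[-2..1]=0100 (head:  ^)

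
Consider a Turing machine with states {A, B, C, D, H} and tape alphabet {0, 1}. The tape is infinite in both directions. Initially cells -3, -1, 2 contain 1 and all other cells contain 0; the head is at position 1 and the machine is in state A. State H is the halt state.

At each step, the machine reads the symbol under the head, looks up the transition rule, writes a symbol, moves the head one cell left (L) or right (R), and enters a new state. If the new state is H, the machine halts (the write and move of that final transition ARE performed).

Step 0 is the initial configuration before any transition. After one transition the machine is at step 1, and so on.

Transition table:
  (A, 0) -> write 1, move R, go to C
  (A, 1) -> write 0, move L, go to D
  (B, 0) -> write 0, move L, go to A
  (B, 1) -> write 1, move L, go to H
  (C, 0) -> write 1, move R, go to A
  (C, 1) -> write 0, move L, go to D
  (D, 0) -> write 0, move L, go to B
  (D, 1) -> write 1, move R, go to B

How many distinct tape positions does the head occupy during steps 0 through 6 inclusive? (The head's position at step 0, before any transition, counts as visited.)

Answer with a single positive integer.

Step 1: in state A at pos 1, read 0 -> (A,0)->write 1,move R,goto C. Now: state=C, head=2, tape[-4..3]=01010110 (head:       ^)
Step 2: in state C at pos 2, read 1 -> (C,1)->write 0,move L,goto D. Now: state=D, head=1, tape[-4..3]=01010100 (head:      ^)
Step 3: in state D at pos 1, read 1 -> (D,1)->write 1,move R,goto B. Now: state=B, head=2, tape[-4..3]=01010100 (head:       ^)
Step 4: in state B at pos 2, read 0 -> (B,0)->write 0,move L,goto A. Now: state=A, head=1, tape[-4..3]=01010100 (head:      ^)
Step 5: in state A at pos 1, read 1 -> (A,1)->write 0,move L,goto D. Now: state=D, head=0, tape[-4..3]=01010000 (head:     ^)
Step 6: in state D at pos 0, read 0 -> (D,0)->write 0,move L,goto B. Now: state=B, head=-1, tape[-4..3]=01010000 (head:    ^)
Head positions at steps 0..6: starting at 1, distinct positions visited = {-1, 0, 1, 2} -> 4 position(s)

Answer: 4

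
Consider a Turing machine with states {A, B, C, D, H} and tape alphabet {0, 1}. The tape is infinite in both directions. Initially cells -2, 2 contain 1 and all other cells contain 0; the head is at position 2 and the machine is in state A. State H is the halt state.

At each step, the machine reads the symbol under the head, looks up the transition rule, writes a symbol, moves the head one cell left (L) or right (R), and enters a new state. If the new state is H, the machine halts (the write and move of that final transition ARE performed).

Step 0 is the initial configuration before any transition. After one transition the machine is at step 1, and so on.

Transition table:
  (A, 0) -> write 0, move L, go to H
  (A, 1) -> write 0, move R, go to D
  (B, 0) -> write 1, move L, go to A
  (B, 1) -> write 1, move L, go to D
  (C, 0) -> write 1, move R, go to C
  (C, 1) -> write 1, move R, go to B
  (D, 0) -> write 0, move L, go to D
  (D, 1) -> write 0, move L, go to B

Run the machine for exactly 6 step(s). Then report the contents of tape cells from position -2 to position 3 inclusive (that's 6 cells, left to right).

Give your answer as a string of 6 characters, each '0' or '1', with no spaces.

Answer: 100000

Derivation:
Step 1: in state A at pos 2, read 1 -> (A,1)->write 0,move R,goto D. Now: state=D, head=3, tape[-3..4]=01000000 (head:       ^)
Step 2: in state D at pos 3, read 0 -> (D,0)->write 0,move L,goto D. Now: state=D, head=2, tape[-3..4]=01000000 (head:      ^)
Step 3: in state D at pos 2, read 0 -> (D,0)->write 0,move L,goto D. Now: state=D, head=1, tape[-3..4]=01000000 (head:     ^)
Step 4: in state D at pos 1, read 0 -> (D,0)->write 0,move L,goto D. Now: state=D, head=0, tape[-3..4]=01000000 (head:    ^)
Step 5: in state D at pos 0, read 0 -> (D,0)->write 0,move L,goto D. Now: state=D, head=-1, tape[-3..4]=01000000 (head:   ^)
Step 6: in state D at pos -1, read 0 -> (D,0)->write 0,move L,goto D. Now: state=D, head=-2, tape[-3..4]=01000000 (head:  ^)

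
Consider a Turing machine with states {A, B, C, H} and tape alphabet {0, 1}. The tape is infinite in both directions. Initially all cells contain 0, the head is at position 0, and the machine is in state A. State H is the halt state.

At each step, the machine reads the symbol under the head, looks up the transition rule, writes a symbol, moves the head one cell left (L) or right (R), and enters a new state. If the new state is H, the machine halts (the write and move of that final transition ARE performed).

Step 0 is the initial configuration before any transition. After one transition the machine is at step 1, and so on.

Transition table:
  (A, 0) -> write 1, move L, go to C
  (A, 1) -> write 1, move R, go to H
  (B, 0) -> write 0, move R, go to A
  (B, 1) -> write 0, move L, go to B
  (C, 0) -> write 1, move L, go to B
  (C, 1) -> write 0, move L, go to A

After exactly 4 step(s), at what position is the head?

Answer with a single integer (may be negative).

Answer: 0

Derivation:
Step 1: in state A at pos 0, read 0 -> (A,0)->write 1,move L,goto C. Now: state=C, head=-1, tape[-2..1]=0010 (head:  ^)
Step 2: in state C at pos -1, read 0 -> (C,0)->write 1,move L,goto B. Now: state=B, head=-2, tape[-3..1]=00110 (head:  ^)
Step 3: in state B at pos -2, read 0 -> (B,0)->write 0,move R,goto A. Now: state=A, head=-1, tape[-3..1]=00110 (head:   ^)
Step 4: in state A at pos -1, read 1 -> (A,1)->write 1,move R,goto H. Now: state=H, head=0, tape[-3..1]=00110 (head:    ^)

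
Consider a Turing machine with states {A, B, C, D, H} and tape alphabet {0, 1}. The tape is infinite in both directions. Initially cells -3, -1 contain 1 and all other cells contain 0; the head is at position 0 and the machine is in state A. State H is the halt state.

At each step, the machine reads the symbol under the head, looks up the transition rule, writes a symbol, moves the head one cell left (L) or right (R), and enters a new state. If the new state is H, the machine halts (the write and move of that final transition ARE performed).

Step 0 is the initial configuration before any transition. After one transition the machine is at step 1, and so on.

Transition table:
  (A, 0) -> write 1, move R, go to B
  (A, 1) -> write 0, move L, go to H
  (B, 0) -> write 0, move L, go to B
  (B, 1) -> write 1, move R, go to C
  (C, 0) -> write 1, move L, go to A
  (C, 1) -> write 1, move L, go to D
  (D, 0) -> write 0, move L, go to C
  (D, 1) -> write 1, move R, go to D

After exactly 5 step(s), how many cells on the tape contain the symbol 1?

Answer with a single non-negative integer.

Answer: 3

Derivation:
Step 1: in state A at pos 0, read 0 -> (A,0)->write 1,move R,goto B. Now: state=B, head=1, tape[-4..2]=0101100 (head:      ^)
Step 2: in state B at pos 1, read 0 -> (B,0)->write 0,move L,goto B. Now: state=B, head=0, tape[-4..2]=0101100 (head:     ^)
Step 3: in state B at pos 0, read 1 -> (B,1)->write 1,move R,goto C. Now: state=C, head=1, tape[-4..2]=0101100 (head:      ^)
Step 4: in state C at pos 1, read 0 -> (C,0)->write 1,move L,goto A. Now: state=A, head=0, tape[-4..2]=0101110 (head:     ^)
Step 5: in state A at pos 0, read 1 -> (A,1)->write 0,move L,goto H. Now: state=H, head=-1, tape[-4..2]=0101010 (head:    ^)
Cells containing 1 after step 5: {-3, -1, 1} -> 3 cell(s)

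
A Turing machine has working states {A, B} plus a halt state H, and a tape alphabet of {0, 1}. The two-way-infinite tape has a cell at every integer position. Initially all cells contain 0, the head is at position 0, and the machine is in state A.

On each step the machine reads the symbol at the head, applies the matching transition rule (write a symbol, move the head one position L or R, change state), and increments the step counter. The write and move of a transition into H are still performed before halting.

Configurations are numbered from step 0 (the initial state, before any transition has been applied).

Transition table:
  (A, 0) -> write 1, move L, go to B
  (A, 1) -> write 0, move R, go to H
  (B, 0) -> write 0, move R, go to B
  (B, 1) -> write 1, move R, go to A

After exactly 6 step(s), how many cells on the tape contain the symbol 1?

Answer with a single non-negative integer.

Answer: 1

Derivation:
Step 1: in state A at pos 0, read 0 -> (A,0)->write 1,move L,goto B. Now: state=B, head=-1, tape[-2..1]=0010 (head:  ^)
Step 2: in state B at pos -1, read 0 -> (B,0)->write 0,move R,goto B. Now: state=B, head=0, tape[-2..1]=0010 (head:   ^)
Step 3: in state B at pos 0, read 1 -> (B,1)->write 1,move R,goto A. Now: state=A, head=1, tape[-2..2]=00100 (head:    ^)
Step 4: in state A at pos 1, read 0 -> (A,0)->write 1,move L,goto B. Now: state=B, head=0, tape[-2..2]=00110 (head:   ^)
Step 5: in state B at pos 0, read 1 -> (B,1)->write 1,move R,goto A. Now: state=A, head=1, tape[-2..2]=00110 (head:    ^)
Step 6: in state A at pos 1, read 1 -> (A,1)->write 0,move R,goto H. Now: state=H, head=2, tape[-2..3]=001000 (head:     ^)
Cells containing 1 after step 6: {0} -> 1 cell(s)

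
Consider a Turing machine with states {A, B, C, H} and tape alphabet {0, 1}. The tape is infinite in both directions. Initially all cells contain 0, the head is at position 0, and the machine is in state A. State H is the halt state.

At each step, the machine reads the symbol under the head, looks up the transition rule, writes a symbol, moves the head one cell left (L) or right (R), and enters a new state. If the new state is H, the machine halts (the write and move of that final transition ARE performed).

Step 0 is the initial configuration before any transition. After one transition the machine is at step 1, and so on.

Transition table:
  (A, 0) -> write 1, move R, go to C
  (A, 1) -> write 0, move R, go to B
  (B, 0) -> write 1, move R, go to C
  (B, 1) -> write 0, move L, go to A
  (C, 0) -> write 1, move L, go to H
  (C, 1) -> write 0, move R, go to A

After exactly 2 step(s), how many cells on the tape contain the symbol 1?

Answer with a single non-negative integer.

Answer: 2

Derivation:
Step 1: in state A at pos 0, read 0 -> (A,0)->write 1,move R,goto C. Now: state=C, head=1, tape[-1..2]=0100 (head:   ^)
Step 2: in state C at pos 1, read 0 -> (C,0)->write 1,move L,goto H. Now: state=H, head=0, tape[-1..2]=0110 (head:  ^)
Cells containing 1 after step 2: {0, 1} -> 2 cell(s)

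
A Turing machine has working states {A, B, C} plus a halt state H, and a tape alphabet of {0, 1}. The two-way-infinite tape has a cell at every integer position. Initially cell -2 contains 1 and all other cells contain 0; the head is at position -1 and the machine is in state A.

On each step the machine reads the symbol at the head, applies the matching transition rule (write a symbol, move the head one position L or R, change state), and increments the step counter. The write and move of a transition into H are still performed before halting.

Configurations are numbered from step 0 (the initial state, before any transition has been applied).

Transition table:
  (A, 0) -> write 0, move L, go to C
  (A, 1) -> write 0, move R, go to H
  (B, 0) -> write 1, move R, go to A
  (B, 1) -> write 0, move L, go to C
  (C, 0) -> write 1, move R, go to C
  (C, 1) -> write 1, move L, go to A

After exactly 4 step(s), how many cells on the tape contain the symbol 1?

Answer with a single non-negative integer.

Answer: 2

Derivation:
Step 1: in state A at pos -1, read 0 -> (A,0)->write 0,move L,goto C. Now: state=C, head=-2, tape[-3..0]=0100 (head:  ^)
Step 2: in state C at pos -2, read 1 -> (C,1)->write 1,move L,goto A. Now: state=A, head=-3, tape[-4..0]=00100 (head:  ^)
Step 3: in state A at pos -3, read 0 -> (A,0)->write 0,move L,goto C. Now: state=C, head=-4, tape[-5..0]=000100 (head:  ^)
Step 4: in state C at pos -4, read 0 -> (C,0)->write 1,move R,goto C. Now: state=C, head=-3, tape[-5..0]=010100 (head:   ^)
Cells containing 1 after step 4: {-4, -2} -> 2 cell(s)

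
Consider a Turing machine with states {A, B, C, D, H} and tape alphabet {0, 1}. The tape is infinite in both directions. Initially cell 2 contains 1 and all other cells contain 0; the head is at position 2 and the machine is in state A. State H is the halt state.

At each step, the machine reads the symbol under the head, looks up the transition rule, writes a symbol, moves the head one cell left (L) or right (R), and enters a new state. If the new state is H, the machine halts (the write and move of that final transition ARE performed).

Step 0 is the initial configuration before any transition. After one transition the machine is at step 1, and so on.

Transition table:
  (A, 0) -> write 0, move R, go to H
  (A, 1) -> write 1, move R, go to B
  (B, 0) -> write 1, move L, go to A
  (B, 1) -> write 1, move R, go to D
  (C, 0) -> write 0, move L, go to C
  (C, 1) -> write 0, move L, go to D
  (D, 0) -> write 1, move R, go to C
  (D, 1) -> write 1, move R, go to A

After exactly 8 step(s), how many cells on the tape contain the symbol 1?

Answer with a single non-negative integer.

Answer: 2

Derivation:
Step 1: in state A at pos 2, read 1 -> (A,1)->write 1,move R,goto B. Now: state=B, head=3, tape[1..4]=0100 (head:   ^)
Step 2: in state B at pos 3, read 0 -> (B,0)->write 1,move L,goto A. Now: state=A, head=2, tape[1..4]=0110 (head:  ^)
Step 3: in state A at pos 2, read 1 -> (A,1)->write 1,move R,goto B. Now: state=B, head=3, tape[1..4]=0110 (head:   ^)
Step 4: in state B at pos 3, read 1 -> (B,1)->write 1,move R,goto D. Now: state=D, head=4, tape[1..5]=01100 (head:    ^)
Step 5: in state D at pos 4, read 0 -> (D,0)->write 1,move R,goto C. Now: state=C, head=5, tape[1..6]=011100 (head:     ^)
Step 6: in state C at pos 5, read 0 -> (C,0)->write 0,move L,goto C. Now: state=C, head=4, tape[1..6]=011100 (head:    ^)
Step 7: in state C at pos 4, read 1 -> (C,1)->write 0,move L,goto D. Now: state=D, head=3, tape[1..6]=011000 (head:   ^)
Step 8: in state D at pos 3, read 1 -> (D,1)->write 1,move R,goto A. Now: state=A, head=4, tape[1..6]=011000 (head:    ^)
Cells containing 1 after step 8: {2, 3} -> 2 cell(s)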